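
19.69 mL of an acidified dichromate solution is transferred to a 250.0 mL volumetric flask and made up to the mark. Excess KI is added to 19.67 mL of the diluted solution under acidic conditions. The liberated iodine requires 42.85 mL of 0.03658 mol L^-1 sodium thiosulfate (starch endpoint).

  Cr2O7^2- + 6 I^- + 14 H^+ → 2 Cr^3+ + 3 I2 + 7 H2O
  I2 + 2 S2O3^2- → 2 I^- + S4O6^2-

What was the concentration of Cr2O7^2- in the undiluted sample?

n(S2O3^2-) = 0.04285 × 0.03658 = 1.567 × 10^-3 mol
n(I2) = n(S2O3^2-)/2 = 7.837 × 10^-4 mol
From the 1:3 ratio, n(Cr2O7^2-) in the aliquot = 1/3 × 7.837 × 10^-4 = 2.612 × 10^-4 mol
[Cr2O7^2-]_dilute = 2.612 × 10^-4 / 0.01967 = 0.01328 mol/L
[Cr2O7^2-]_original = 0.01328 × 250.0/19.69 = 0.1686 mol/L

0.1686 mol/L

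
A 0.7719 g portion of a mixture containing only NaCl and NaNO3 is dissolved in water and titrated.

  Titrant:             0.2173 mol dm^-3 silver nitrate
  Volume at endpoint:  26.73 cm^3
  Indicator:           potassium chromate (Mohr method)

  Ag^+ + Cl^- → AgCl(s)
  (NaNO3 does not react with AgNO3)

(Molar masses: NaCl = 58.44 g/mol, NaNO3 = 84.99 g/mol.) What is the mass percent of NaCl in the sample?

n(AgNO3) = 0.02673 × 0.2173 = 5.808 × 10^-3 mol
Let x = n(NaCl), y = n(NaNO3).
Titrant: 1x = 5.808 × 10^-3;  mass: 58.44x + 84.99y = 0.7719
Solving, x = 5.808 × 10^-3 mol, y = 5.088 × 10^-3 mol
mass of NaCl = 5.808 × 10^-3 × 58.44 = 0.3394 g
% NaCl = 0.3394 / 0.7719 × 100 = 43.98 %

43.98 %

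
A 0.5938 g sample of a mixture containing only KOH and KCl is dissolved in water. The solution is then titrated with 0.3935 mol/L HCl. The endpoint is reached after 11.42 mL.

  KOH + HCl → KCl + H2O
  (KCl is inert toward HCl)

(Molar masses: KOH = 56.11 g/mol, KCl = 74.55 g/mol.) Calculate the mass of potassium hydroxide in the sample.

0.2521 g

n(HCl) = 0.01142 × 0.3935 = 4.494 × 10^-3 mol
Let x = n(KOH), y = n(KCl).
Titrant: 1x = 4.494 × 10^-3;  mass: 56.11x + 74.55y = 0.5938
Solving, x = 4.494 × 10^-3 mol, y = 4.583 × 10^-3 mol
mass of KOH = 4.494 × 10^-3 × 56.11 = 0.2521 g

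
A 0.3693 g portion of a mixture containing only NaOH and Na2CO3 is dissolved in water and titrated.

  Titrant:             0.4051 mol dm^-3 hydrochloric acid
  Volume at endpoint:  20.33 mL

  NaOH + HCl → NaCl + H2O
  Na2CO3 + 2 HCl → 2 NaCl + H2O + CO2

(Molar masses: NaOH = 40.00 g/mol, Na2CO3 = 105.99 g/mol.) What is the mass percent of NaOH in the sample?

n(HCl) = 0.02033 × 0.4051 = 8.236 × 10^-3 mol
Let x = n(NaOH), y = n(Na2CO3).
Titrant: 1x + 2y = 8.236 × 10^-3;  mass: 40.00x + 105.99y = 0.3693
Solving, x = 5.167 × 10^-3 mol, y = 1.534 × 10^-3 mol
mass of NaOH = 5.167 × 10^-3 × 40.00 = 0.2067 g
% NaOH = 0.2067 / 0.3693 × 100 = 55.97 %

55.97 %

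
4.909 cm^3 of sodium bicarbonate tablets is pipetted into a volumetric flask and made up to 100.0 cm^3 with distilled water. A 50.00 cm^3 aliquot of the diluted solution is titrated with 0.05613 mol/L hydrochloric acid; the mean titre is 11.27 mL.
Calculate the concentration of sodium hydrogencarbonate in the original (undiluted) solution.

NaHCO3 + HCl → NaCl + H2O + CO2
n(HCl) = 0.01127 × 0.05613 = 6.326 × 10^-4 mol
n(NaHCO3) in the aliquot = 6.326 × 10^-4 mol (1:1 ratio)
[NaHCO3]_dilute = 6.326 × 10^-4 / 0.05000 = 0.01265 mol/L
Dilution factor = 100.0 / 4.909 = 20.37
[NaHCO3]_stock = 0.01265 × 20.37 = 0.2577 mol/L

0.2577 mol/L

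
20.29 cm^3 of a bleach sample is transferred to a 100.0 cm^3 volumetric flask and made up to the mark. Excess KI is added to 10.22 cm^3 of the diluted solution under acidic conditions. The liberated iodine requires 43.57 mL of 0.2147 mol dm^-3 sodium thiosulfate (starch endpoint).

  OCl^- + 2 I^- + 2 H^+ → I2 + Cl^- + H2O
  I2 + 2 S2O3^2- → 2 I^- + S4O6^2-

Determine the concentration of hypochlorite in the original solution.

n(S2O3^2-) = 0.04357 × 0.2147 = 9.354 × 10^-3 mol
n(I2) = n(S2O3^2-)/2 = 4.677 × 10^-3 mol
n(OCl^-) in the aliquot = 4.677 × 10^-3 mol (1:1 ratio)
[OCl^-]_dilute = 4.677 × 10^-3 / 0.01022 = 0.4577 mol/L
[OCl^-]_original = 0.4577 × 100.0/20.29 = 2.256 mol/L

2.256 mol/L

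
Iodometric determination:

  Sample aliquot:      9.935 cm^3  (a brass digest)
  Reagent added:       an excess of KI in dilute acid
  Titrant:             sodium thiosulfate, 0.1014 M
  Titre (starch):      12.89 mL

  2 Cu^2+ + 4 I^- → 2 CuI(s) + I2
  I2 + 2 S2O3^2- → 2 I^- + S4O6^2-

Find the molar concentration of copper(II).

n(S2O3^2-) = 0.01289 × 0.1014 = 1.307 × 10^-3 mol
n(I2) = n(S2O3^2-)/2 = 6.535 × 10^-4 mol
From the 2:1 ratio, n(Cu2+) in the aliquot = 2/1 × 6.535 × 10^-4 = 1.307 × 10^-3 mol
[Cu2+] = 1.307 × 10^-3 / 0.009935 = 0.1316 mol/L

0.1316 M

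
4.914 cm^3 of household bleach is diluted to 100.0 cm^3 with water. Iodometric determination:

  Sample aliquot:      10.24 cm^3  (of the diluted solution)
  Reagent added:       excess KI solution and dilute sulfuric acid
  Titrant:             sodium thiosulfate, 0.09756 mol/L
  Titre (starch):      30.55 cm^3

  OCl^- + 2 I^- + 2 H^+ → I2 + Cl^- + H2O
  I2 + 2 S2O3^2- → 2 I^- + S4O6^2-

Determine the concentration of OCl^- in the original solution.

2.962 mol/L

n(S2O3^2-) = 0.03055 × 0.09756 = 2.980 × 10^-3 mol
n(I2) = n(S2O3^2-)/2 = 1.490 × 10^-3 mol
n(OCl^-) in the aliquot = 1.490 × 10^-3 mol (1:1 ratio)
[OCl^-]_dilute = 1.490 × 10^-3 / 0.01024 = 0.1455 mol/L
[OCl^-]_original = 0.1455 × 100.0/4.914 = 2.962 mol/L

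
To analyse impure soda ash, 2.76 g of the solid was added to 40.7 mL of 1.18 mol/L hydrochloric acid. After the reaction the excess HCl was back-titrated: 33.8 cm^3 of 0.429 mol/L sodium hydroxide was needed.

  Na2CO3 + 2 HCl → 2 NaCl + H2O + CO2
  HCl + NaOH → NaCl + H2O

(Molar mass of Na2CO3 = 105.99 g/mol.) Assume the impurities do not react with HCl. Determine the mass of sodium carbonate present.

1.78 g

n(HCl) added = 0.0407 × 1.18 = 0.0480 mol
n(NaOH) used in back-titration = 0.0338 × 0.429 = 0.0145 mol
n(HCl) left over = 0.0145 mol (1:1 ratio)
n(HCl) consumed by analyte = 0.0480 − 0.0145 = 0.0335 mol
From the 1:2 ratio, n(Na2CO3) = 1/2 × 0.0335 = 0.0168 mol
mass of Na2CO3 = 0.0168 × 105.99 = 1.78 g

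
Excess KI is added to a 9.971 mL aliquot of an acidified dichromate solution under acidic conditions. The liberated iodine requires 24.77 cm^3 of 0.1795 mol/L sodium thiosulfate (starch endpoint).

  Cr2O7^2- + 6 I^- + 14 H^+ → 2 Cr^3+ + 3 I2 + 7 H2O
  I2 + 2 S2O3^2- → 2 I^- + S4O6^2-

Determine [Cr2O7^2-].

n(S2O3^2-) = 0.02477 × 0.1795 = 4.446 × 10^-3 mol
n(I2) = n(S2O3^2-)/2 = 2.223 × 10^-3 mol
From the 1:3 ratio, n(Cr2O7^2-) in the aliquot = 1/3 × 2.223 × 10^-3 = 7.410 × 10^-4 mol
[Cr2O7^2-] = 7.410 × 10^-4 / 0.009971 = 0.07432 mol/L

0.07432 mol/L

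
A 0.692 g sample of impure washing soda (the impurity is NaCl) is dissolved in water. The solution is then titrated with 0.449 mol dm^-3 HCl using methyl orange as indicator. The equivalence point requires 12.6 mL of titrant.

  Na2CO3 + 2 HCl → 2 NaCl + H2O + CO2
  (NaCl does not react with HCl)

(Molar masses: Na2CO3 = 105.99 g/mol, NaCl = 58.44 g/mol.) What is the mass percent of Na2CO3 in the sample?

n(HCl) = 0.0126 × 0.449 = 5.66 × 10^-3 mol
Let x = n(Na2CO3), y = n(NaCl).
Titrant: 2x = 5.66 × 10^-3;  mass: 105.99x + 58.44y = 0.692
Solving, x = 2.83 × 10^-3 mol, y = 6.71 × 10^-3 mol
mass of Na2CO3 = 2.83 × 10^-3 × 105.99 = 0.300 g
% Na2CO3 = 0.300 / 0.692 × 100 = 43.3 %

43.3 %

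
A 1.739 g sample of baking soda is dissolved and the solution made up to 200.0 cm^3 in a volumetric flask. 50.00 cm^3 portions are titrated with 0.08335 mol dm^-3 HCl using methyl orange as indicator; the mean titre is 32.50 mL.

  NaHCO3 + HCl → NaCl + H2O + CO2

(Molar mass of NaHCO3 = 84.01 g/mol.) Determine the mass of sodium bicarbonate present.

n(HCl) per titration = 0.03250 × 0.08335 = 2.709 × 10^-3 mol
n(NaHCO3) in each aliquot = 2.709 × 10^-3 mol (1:1 ratio)
n(NaHCO3) in the whole flask = 2.709 × 10^-3 × 200.0/50.00 = 0.01084 mol
mass of NaHCO3 = 0.01084 × 84.01 = 0.9103 g

0.9103 g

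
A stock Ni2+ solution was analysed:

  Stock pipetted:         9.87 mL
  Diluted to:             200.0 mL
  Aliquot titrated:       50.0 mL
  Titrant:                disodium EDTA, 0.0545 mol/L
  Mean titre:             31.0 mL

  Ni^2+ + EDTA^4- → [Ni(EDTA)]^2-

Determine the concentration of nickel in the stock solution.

n(EDTA) = 0.0310 × 0.0545 = 1.69 × 10^-3 mol
n(Ni2+) in the aliquot = 1.69 × 10^-3 mol (1:1 ratio)
[Ni2+]_dilute = 1.69 × 10^-3 / 0.0500 = 0.0338 mol/L
Dilution factor = 200.0 / 9.87 = 20.26
[Ni2+]_stock = 0.0338 × 20.26 = 0.685 mol/L

0.685 mol/L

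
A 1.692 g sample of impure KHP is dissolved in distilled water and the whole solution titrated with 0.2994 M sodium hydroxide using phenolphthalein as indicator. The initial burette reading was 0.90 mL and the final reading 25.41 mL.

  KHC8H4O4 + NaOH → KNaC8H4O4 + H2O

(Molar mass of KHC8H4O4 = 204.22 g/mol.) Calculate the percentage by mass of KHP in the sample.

88.57 %

n(NaOH) = 0.02451 L × 0.2994 mol/L = 7.338 × 10^-3 mol
n(KHC8H4O4) = 7.338 × 10^-3 mol (1:1 ratio)
mass of KHC8H4O4 = 7.338 × 10^-3 × 204.22 g/mol = 1.499 g
% KHC8H4O4 = 1.499 / 1.692 × 100 = 88.57 %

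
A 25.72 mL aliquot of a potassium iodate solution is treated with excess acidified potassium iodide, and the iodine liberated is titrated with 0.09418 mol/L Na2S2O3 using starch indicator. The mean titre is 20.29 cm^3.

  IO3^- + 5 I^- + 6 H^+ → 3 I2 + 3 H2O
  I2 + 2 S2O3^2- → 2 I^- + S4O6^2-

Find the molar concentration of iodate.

n(S2O3^2-) = 0.02029 × 0.09418 = 1.911 × 10^-3 mol
n(I2) = n(S2O3^2-)/2 = 9.555 × 10^-4 mol
From the 1:3 ratio, n(IO3^-) in the aliquot = 1/3 × 9.555 × 10^-4 = 3.185 × 10^-4 mol
[IO3^-] = 3.185 × 10^-4 / 0.02572 = 0.01238 mol/L

0.01238 mol/L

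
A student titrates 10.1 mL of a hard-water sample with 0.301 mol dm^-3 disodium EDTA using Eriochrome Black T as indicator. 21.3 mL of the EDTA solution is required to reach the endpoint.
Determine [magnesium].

0.635 mol/L

Mg^2+ + EDTA^4- → [Mg(EDTA)]^2-
n(EDTA) = 0.0213 L × 0.301 mol/L = 6.41 × 10^-3 mol
n(Mg2+) = 6.41 × 10^-3 mol (1:1 mole ratio)
[Mg2+] = 6.41 × 10^-3 mol / 0.0101 L = 0.635 mol/L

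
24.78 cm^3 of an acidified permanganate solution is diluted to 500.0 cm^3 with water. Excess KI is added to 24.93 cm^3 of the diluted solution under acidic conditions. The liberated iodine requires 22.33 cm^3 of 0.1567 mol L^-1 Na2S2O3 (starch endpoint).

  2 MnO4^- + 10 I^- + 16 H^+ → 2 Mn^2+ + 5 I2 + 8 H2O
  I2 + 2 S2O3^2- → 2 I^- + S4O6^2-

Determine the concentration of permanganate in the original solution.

0.5664 mol/L

n(S2O3^2-) = 0.02233 × 0.1567 = 3.499 × 10^-3 mol
n(I2) = n(S2O3^2-)/2 = 1.750 × 10^-3 mol
From the 2:5 ratio, n(MnO4^-) in the aliquot = 2/5 × 1.750 × 10^-3 = 6.998 × 10^-4 mol
[MnO4^-]_dilute = 6.998 × 10^-4 / 0.02493 = 0.02807 mol/L
[MnO4^-]_original = 0.02807 × 500.0/24.78 = 0.5664 mol/L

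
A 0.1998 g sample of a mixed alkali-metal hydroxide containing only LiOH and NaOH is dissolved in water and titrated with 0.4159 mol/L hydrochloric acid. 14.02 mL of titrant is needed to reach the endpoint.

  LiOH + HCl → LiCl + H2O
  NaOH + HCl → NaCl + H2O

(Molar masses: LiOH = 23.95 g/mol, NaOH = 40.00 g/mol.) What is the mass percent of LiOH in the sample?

n(HCl) = 0.01402 × 0.4159 = 5.831 × 10^-3 mol
Let x = n(LiOH), y = n(NaOH).
Titrant: 1x + 1y = 5.831 × 10^-3;  mass: 23.95x + 40.00y = 0.1998
Solving, x = 2.083 × 10^-3 mol, y = 3.748 × 10^-3 mol
mass of LiOH = 2.083 × 10^-3 × 23.95 = 0.04989 g
% LiOH = 0.04989 / 0.1998 × 100 = 24.97 %

24.97 %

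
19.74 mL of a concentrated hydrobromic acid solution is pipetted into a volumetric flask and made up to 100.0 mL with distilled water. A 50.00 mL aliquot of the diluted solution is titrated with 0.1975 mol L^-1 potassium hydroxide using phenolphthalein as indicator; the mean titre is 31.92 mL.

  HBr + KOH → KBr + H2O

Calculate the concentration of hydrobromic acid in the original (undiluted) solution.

0.6387 mol/L

n(KOH) = 0.03192 × 0.1975 = 6.304 × 10^-3 mol
n(HBr) in the aliquot = 6.304 × 10^-3 mol (1:1 ratio)
[HBr]_dilute = 6.304 × 10^-3 / 0.05000 = 0.1261 mol/L
Dilution factor = 100.0 / 19.74 = 5.066
[HBr]_stock = 0.1261 × 5.066 = 0.6387 mol/L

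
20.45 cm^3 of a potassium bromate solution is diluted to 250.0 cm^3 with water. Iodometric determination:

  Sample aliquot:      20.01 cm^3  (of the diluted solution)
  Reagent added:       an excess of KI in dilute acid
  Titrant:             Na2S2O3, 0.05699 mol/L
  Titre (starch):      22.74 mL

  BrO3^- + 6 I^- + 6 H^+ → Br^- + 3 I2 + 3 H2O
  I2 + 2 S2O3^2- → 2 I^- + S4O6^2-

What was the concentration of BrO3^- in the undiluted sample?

n(S2O3^2-) = 0.02274 × 0.05699 = 1.296 × 10^-3 mol
n(I2) = n(S2O3^2-)/2 = 6.480 × 10^-4 mol
From the 1:3 ratio, n(BrO3^-) in the aliquot = 1/3 × 6.480 × 10^-4 = 2.160 × 10^-4 mol
[BrO3^-]_dilute = 2.160 × 10^-4 / 0.02001 = 0.01079 mol/L
[BrO3^-]_original = 0.01079 × 250.0/20.45 = 0.1320 mol/L

0.1320 mol/L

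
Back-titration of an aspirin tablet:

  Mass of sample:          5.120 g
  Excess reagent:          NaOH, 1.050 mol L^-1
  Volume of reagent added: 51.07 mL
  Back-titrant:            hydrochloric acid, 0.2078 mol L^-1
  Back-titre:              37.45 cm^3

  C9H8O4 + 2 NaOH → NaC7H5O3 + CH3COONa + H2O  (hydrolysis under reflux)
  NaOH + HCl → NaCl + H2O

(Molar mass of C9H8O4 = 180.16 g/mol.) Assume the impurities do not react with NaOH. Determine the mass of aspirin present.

4.129 g

n(NaOH) added = 0.05107 × 1.050 = 0.05362 mol
n(HCl) used in back-titration = 0.03745 × 0.2078 = 7.782 × 10^-3 mol
n(NaOH) left over = 7.782 × 10^-3 mol (1:1 ratio)
n(NaOH) consumed by analyte = 0.05362 − 7.782 × 10^-3 = 0.04584 mol
From the 1:2 ratio, n(C9H8O4) = 1/2 × 0.04584 = 0.02292 mol
mass of C9H8O4 = 0.02292 × 180.16 = 4.129 g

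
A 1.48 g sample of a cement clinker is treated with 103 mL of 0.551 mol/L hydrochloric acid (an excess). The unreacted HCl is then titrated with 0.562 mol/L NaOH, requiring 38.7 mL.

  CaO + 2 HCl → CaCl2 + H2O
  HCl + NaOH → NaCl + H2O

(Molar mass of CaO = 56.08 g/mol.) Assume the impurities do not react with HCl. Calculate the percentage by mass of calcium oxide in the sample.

n(HCl) added = 0.103 × 0.551 = 0.0568 mol
n(NaOH) used in back-titration = 0.0387 × 0.562 = 0.0217 mol
n(HCl) left over = 0.0217 mol (1:1 ratio)
n(HCl) consumed by analyte = 0.0568 − 0.0217 = 0.0350 mol
From the 1:2 ratio, n(CaO) = 1/2 × 0.0350 = 0.0175 mol
mass of CaO = 0.0175 × 56.08 = 0.982 g
% CaO = 0.982 / 1.48 × 100 = 66.3 %

66.3 %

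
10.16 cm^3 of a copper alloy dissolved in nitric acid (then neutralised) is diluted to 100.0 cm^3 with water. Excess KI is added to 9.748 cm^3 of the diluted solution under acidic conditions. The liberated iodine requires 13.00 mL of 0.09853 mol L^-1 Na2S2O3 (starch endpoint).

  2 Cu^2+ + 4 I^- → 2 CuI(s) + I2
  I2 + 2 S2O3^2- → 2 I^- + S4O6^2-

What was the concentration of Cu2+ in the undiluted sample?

1.293 mol/L

n(S2O3^2-) = 0.01300 × 0.09853 = 1.281 × 10^-3 mol
n(I2) = n(S2O3^2-)/2 = 6.404 × 10^-4 mol
From the 2:1 ratio, n(Cu2+) in the aliquot = 2/1 × 6.404 × 10^-4 = 1.281 × 10^-3 mol
[Cu2+]_dilute = 1.281 × 10^-3 / 0.009748 = 0.1314 mol/L
[Cu2+]_original = 0.1314 × 100.0/10.16 = 1.293 mol/L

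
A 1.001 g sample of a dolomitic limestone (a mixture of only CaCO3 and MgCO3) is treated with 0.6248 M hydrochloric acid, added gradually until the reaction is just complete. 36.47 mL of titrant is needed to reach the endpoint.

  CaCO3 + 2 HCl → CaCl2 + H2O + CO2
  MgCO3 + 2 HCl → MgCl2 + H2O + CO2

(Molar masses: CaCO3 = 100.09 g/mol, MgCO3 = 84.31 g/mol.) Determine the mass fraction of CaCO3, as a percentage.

n(HCl) = 0.03647 × 0.6248 = 0.02279 mol
Let x = n(CaCO3), y = n(MgCO3).
Titrant: 2x + 2y = 0.02279;  mass: 100.09x + 84.31y = 1.001
Solving, x = 2.563 × 10^-3 mol, y = 8.831 × 10^-3 mol
mass of CaCO3 = 2.563 × 10^-3 × 100.09 = 0.2565 g
% CaCO3 = 0.2565 / 1.001 × 100 = 25.62 %

25.62 %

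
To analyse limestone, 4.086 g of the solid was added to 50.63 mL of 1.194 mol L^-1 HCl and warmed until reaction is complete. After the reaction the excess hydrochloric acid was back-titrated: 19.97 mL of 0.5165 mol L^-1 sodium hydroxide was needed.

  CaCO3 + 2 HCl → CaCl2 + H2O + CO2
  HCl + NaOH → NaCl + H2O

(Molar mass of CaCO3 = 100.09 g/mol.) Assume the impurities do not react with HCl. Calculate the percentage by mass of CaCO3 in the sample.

61.41 %

n(HCl) added = 0.05063 × 1.194 = 0.06045 mol
n(NaOH) used in back-titration = 0.01997 × 0.5165 = 0.01031 mol
n(HCl) left over = 0.01031 mol (1:1 ratio)
n(HCl) consumed by analyte = 0.06045 − 0.01031 = 0.05014 mol
From the 1:2 ratio, n(CaCO3) = 1/2 × 0.05014 = 0.02507 mol
mass of CaCO3 = 0.02507 × 100.09 = 2.509 g
% CaCO3 = 2.509 / 4.086 × 100 = 61.41 %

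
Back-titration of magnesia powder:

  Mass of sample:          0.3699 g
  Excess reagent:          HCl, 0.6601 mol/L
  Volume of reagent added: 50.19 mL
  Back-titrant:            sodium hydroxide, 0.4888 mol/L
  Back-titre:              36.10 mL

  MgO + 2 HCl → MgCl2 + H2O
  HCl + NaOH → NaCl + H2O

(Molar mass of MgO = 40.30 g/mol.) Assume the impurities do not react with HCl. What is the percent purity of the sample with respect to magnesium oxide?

84.35 %

n(HCl) added = 0.05019 × 0.6601 = 0.03313 mol
n(NaOH) used in back-titration = 0.03610 × 0.4888 = 0.01765 mol
n(HCl) left over = 0.01765 mol (1:1 ratio)
n(HCl) consumed by analyte = 0.03313 − 0.01765 = 0.01548 mol
From the 1:2 ratio, n(MgO) = 1/2 × 0.01548 = 7.742 × 10^-3 mol
mass of MgO = 7.742 × 10^-3 × 40.30 = 0.3120 g
% MgO = 0.3120 / 0.3699 × 100 = 84.35 %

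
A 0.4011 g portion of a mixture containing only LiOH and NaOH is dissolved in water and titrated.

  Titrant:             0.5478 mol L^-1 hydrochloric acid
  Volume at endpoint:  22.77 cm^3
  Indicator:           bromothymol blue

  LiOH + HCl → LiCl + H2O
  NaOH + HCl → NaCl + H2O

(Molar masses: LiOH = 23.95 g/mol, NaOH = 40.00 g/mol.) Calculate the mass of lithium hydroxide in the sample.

0.1460 g

n(HCl) = 0.02277 × 0.5478 = 0.01247 mol
Let x = n(LiOH), y = n(NaOH).
Titrant: 1x + 1y = 0.01247;  mass: 23.95x + 40.00y = 0.4011
Solving, x = 6.096 × 10^-3 mol, y = 6.378 × 10^-3 mol
mass of LiOH = 6.096 × 10^-3 × 23.95 = 0.1460 g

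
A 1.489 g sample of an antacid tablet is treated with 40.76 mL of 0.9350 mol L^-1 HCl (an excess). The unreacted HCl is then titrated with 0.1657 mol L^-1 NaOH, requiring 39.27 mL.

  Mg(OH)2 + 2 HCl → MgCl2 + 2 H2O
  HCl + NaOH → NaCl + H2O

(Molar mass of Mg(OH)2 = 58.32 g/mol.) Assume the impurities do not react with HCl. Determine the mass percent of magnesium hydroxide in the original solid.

61.89 %

n(HCl) added = 0.04076 × 0.9350 = 0.03811 mol
n(NaOH) used in back-titration = 0.03927 × 0.1657 = 6.507 × 10^-3 mol
n(HCl) left over = 6.507 × 10^-3 mol (1:1 ratio)
n(HCl) consumed by analyte = 0.03811 − 6.507 × 10^-3 = 0.03160 mol
From the 1:2 ratio, n(Mg(OH)2) = 1/2 × 0.03160 = 0.01580 mol
mass of Mg(OH)2 = 0.01580 × 58.32 = 0.9216 g
% Mg(OH)2 = 0.9216 / 1.489 × 100 = 61.89 %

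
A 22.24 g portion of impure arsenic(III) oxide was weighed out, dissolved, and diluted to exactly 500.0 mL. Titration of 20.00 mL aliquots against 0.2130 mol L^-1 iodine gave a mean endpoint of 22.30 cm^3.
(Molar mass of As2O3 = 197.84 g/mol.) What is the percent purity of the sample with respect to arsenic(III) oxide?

As2O3 + 2 I2 + 2 H2O → As2O5 + 4 HI
n(I2) per titration = 0.02230 × 0.2130 = 4.750 × 10^-3 mol
From the 1:2 ratio, n(As2O3) in each aliquot = 1/2 × 4.750 × 10^-3 = 2.375 × 10^-3 mol
n(As2O3) in the whole flask = 2.375 × 10^-3 × 500.0/20.00 = 0.05937 mol
mass of As2O3 = 0.05937 × 197.84 = 11.75 g
% As2O3 = 11.75 / 22.24 × 100 = 52.82 %

52.82 %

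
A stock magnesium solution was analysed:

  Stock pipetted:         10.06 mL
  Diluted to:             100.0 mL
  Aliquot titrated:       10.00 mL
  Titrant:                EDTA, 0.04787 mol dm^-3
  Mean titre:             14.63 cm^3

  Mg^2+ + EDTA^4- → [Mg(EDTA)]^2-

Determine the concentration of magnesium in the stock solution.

n(EDTA) = 0.01463 × 0.04787 = 7.003 × 10^-4 mol
n(Mg2+) in the aliquot = 7.003 × 10^-4 mol (1:1 ratio)
[Mg2+]_dilute = 7.003 × 10^-4 / 0.01000 = 0.07003 mol/L
Dilution factor = 100.0 / 10.06 = 9.940
[Mg2+]_stock = 0.07003 × 9.940 = 0.6962 mol/L

0.6962 mol/L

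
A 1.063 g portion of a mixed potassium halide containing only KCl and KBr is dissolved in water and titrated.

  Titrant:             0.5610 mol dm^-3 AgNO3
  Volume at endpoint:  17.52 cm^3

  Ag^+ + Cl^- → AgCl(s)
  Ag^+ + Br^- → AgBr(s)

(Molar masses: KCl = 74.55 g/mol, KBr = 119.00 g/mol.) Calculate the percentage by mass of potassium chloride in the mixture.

n(AgNO3) = 0.01752 × 0.5610 = 9.829 × 10^-3 mol
Let x = n(KCl), y = n(KBr).
Titrant: 1x + 1y = 9.829 × 10^-3;  mass: 74.55x + 119.00y = 1.063
Solving, x = 2.399 × 10^-3 mol, y = 7.430 × 10^-3 mol
mass of KCl = 2.399 × 10^-3 × 74.55 = 0.1788 g
% KCl = 0.1788 / 1.063 × 100 = 16.82 %

16.82 %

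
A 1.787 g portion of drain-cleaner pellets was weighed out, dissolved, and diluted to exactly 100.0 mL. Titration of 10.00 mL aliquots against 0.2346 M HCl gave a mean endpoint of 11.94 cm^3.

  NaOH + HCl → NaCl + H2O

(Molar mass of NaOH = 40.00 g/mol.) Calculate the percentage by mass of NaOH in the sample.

62.70 %

n(HCl) per titration = 0.01194 × 0.2346 = 2.801 × 10^-3 mol
n(NaOH) in each aliquot = 2.801 × 10^-3 mol (1:1 ratio)
n(NaOH) in the whole flask = 2.801 × 10^-3 × 100.0/10.00 = 0.02801 mol
mass of NaOH = 0.02801 × 40.00 = 1.120 g
% NaOH = 1.120 / 1.787 × 100 = 62.70 %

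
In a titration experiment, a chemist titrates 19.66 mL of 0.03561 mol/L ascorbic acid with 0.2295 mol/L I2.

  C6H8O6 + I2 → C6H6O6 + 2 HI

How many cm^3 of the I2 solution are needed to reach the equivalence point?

n(C6H8O6) = 0.01966 L × 0.03561 mol/L = 7.001 × 10^-4 mol
n(I2) = 7.001 × 10^-4 mol (1:1 stoichiometry)
V(I2) = 7.001 × 10^-4 mol / 0.2295 mol/L = 0.003051 L = 3.051 mL

3.051 mL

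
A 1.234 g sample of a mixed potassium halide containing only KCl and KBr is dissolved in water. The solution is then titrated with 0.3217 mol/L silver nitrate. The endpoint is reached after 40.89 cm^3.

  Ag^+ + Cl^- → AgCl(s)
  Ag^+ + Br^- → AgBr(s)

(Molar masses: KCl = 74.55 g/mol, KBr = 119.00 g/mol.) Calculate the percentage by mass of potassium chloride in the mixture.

45.04 %

n(AgNO3) = 0.04089 × 0.3217 = 0.01315 mol
Let x = n(KCl), y = n(KBr).
Titrant: 1x + 1y = 0.01315;  mass: 74.55x + 119.00y = 1.234
Solving, x = 7.455 × 10^-3 mol, y = 5.700 × 10^-3 mol
mass of KCl = 7.455 × 10^-3 × 74.55 = 0.5558 g
% KCl = 0.5558 / 1.234 × 100 = 45.04 %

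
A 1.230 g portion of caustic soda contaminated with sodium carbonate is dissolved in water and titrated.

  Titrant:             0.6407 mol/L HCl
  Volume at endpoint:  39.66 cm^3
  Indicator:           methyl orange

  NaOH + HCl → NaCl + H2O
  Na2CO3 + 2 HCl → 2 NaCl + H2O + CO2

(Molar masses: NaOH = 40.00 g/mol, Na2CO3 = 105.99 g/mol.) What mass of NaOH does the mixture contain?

0.3589 g

n(HCl) = 0.03966 × 0.6407 = 0.02541 mol
Let x = n(NaOH), y = n(Na2CO3).
Titrant: 1x + 2y = 0.02541;  mass: 40.00x + 105.99y = 1.230
Solving, x = 8.974 × 10^-3 mol, y = 8.218 × 10^-3 mol
mass of NaOH = 8.974 × 10^-3 × 40.00 = 0.3589 g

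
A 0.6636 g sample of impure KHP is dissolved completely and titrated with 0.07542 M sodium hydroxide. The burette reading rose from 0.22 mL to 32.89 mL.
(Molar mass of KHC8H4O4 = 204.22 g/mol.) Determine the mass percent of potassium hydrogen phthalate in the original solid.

KHC8H4O4 + NaOH → KNaC8H4O4 + H2O
n(NaOH) = 0.03267 L × 0.07542 mol/L = 2.464 × 10^-3 mol
n(KHC8H4O4) = 2.464 × 10^-3 mol (1:1 ratio)
mass of KHC8H4O4 = 2.464 × 10^-3 × 204.22 g/mol = 0.5032 g
% KHC8H4O4 = 0.5032 / 0.6636 × 100 = 75.83 %

75.83 %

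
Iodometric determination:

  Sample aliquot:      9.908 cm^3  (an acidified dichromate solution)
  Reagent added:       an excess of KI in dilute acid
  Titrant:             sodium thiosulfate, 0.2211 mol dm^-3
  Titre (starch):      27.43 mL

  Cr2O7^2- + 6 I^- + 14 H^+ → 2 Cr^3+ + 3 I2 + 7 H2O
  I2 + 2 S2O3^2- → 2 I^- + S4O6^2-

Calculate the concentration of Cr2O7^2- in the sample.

n(S2O3^2-) = 0.02743 × 0.2211 = 6.065 × 10^-3 mol
n(I2) = n(S2O3^2-)/2 = 3.032 × 10^-3 mol
From the 1:3 ratio, n(Cr2O7^2-) in the aliquot = 1/3 × 3.032 × 10^-3 = 1.011 × 10^-3 mol
[Cr2O7^2-] = 1.011 × 10^-3 / 0.009908 = 0.1020 mol/L

0.1020 mol/L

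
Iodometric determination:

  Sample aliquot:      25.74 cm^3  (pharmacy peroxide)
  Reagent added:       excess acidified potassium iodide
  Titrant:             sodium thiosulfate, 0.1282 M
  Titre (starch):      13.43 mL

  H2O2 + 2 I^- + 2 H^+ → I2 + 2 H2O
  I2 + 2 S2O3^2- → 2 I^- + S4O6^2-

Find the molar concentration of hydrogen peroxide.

0.03344 M

n(S2O3^2-) = 0.01343 × 0.1282 = 1.722 × 10^-3 mol
n(I2) = n(S2O3^2-)/2 = 8.609 × 10^-4 mol
n(H2O2) in the aliquot = 8.609 × 10^-4 mol (1:1 ratio)
[H2O2] = 8.609 × 10^-4 / 0.02574 = 0.03344 mol/L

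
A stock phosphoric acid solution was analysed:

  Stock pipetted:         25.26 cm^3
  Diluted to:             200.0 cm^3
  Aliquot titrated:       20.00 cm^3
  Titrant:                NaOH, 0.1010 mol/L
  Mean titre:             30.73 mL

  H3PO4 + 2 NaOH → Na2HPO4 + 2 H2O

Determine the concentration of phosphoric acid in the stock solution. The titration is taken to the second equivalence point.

n(NaOH) = 0.03073 × 0.1010 = 3.104 × 10^-3 mol
From the 1:2 ratio, n(H3PO4) in the aliquot = 1/2 × 3.104 × 10^-3 = 1.552 × 10^-3 mol
[H3PO4]_dilute = 1.552 × 10^-3 / 0.02000 = 0.07759 mol/L
Dilution factor = 200.0 / 25.26 = 7.918
[H3PO4]_stock = 0.07759 × 7.918 = 0.6144 mol/L

0.6144 mol/L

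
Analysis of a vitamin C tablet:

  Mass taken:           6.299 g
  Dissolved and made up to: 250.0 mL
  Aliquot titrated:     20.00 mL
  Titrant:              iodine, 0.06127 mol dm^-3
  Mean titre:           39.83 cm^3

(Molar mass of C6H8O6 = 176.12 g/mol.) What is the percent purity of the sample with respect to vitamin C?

C6H8O6 + I2 → C6H6O6 + 2 HI
n(I2) per titration = 0.03983 × 0.06127 = 2.440 × 10^-3 mol
n(C6H8O6) in each aliquot = 2.440 × 10^-3 mol (1:1 ratio)
n(C6H8O6) in the whole flask = 2.440 × 10^-3 × 250.0/20.00 = 0.03050 mol
mass of C6H8O6 = 0.03050 × 176.12 = 5.373 g
% C6H8O6 = 5.373 / 6.299 × 100 = 85.29 %

85.29 %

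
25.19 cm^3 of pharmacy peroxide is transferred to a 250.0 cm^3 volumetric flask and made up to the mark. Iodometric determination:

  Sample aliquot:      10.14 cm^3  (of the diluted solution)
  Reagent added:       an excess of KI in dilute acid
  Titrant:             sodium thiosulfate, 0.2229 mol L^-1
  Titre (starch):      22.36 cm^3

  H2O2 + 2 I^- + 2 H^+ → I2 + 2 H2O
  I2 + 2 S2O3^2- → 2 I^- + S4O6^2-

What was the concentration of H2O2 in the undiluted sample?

2.439 mol/L

n(S2O3^2-) = 0.02236 × 0.2229 = 4.984 × 10^-3 mol
n(I2) = n(S2O3^2-)/2 = 2.492 × 10^-3 mol
n(H2O2) in the aliquot = 2.492 × 10^-3 mol (1:1 ratio)
[H2O2]_dilute = 2.492 × 10^-3 / 0.01014 = 0.2458 mol/L
[H2O2]_original = 0.2458 × 250.0/25.19 = 2.439 mol/L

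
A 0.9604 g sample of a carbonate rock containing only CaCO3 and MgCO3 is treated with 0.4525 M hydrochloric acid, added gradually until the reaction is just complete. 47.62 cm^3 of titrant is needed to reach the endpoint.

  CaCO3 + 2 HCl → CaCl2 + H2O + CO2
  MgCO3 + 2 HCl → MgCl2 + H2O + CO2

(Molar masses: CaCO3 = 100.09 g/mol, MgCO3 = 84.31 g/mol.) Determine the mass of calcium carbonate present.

0.3301 g

n(HCl) = 0.04762 × 0.4525 = 0.02155 mol
Let x = n(CaCO3), y = n(MgCO3).
Titrant: 2x + 2y = 0.02155;  mass: 100.09x + 84.31y = 0.9604
Solving, x = 3.298 × 10^-3 mol, y = 7.476 × 10^-3 mol
mass of CaCO3 = 3.298 × 10^-3 × 100.09 = 0.3301 g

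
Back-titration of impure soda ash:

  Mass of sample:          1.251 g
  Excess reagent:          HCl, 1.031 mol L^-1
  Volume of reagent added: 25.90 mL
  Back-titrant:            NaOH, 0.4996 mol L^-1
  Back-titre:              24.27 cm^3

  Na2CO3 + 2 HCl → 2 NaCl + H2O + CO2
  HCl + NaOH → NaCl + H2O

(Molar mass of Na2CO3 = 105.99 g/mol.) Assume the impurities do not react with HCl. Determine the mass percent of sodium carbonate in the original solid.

61.75 %

n(HCl) added = 0.02590 × 1.031 = 0.02670 mol
n(NaOH) used in back-titration = 0.02427 × 0.4996 = 0.01213 mol
n(HCl) left over = 0.01213 mol (1:1 ratio)
n(HCl) consumed by analyte = 0.02670 − 0.01213 = 0.01458 mol
From the 1:2 ratio, n(Na2CO3) = 1/2 × 0.01458 = 7.289 × 10^-3 mol
mass of Na2CO3 = 7.289 × 10^-3 × 105.99 = 0.7725 g
% Na2CO3 = 0.7725 / 1.251 × 100 = 61.75 %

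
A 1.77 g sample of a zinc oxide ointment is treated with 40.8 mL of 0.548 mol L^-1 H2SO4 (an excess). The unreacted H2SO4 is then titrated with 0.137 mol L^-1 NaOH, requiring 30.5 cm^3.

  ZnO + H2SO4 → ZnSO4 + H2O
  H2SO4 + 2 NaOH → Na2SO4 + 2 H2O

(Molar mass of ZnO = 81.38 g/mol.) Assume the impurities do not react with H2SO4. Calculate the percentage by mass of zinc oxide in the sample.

93.2 %

n(H2SO4) added = 0.0408 × 0.548 = 0.0224 mol
n(NaOH) used in back-titration = 0.0305 × 0.137 = 4.18 × 10^-3 mol
From the 1:2 ratio, n(H2SO4) left over = 1/2 × 4.18 × 10^-3 = 2.09 × 10^-3 mol
n(H2SO4) consumed by analyte = 0.0224 − 2.09 × 10^-3 = 0.0203 mol
n(ZnO) = 0.0203 mol (1:1 ratio)
mass of ZnO = 0.0203 × 81.38 = 1.65 g
% ZnO = 1.65 / 1.77 × 100 = 93.2 %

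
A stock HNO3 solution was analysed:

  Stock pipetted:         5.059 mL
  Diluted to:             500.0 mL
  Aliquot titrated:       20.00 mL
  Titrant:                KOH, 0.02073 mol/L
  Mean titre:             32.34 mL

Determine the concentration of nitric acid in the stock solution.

HNO3 + KOH → KNO3 + H2O
n(KOH) = 0.03234 × 0.02073 = 6.704 × 10^-4 mol
n(HNO3) in the aliquot = 6.704 × 10^-4 mol (1:1 ratio)
[HNO3]_dilute = 6.704 × 10^-4 / 0.02000 = 0.03352 mol/L
Dilution factor = 500.0 / 5.059 = 98.83
[HNO3]_stock = 0.03352 × 98.83 = 3.313 mol/L

3.313 mol/L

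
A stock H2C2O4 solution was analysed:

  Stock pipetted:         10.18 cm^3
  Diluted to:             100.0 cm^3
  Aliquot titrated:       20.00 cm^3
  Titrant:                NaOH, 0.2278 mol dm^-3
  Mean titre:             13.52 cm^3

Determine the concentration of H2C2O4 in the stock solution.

0.7563 mol/L

H2C2O4 + 2 NaOH → Na2C2O4 + 2 H2O
n(NaOH) = 0.01352 × 0.2278 = 3.080 × 10^-3 mol
From the 1:2 ratio, n(H2C2O4) in the aliquot = 1/2 × 3.080 × 10^-3 = 1.540 × 10^-3 mol
[H2C2O4]_dilute = 1.540 × 10^-3 / 0.02000 = 0.07700 mol/L
Dilution factor = 100.0 / 10.18 = 9.823
[H2C2O4]_stock = 0.07700 × 9.823 = 0.7563 mol/L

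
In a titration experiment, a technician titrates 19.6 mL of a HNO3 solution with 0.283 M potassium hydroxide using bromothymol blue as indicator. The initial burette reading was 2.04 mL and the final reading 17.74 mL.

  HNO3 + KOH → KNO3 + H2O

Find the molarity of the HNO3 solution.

0.227 M

n(KOH) = 0.0157 L × 0.283 mol/L = 4.44 × 10^-3 mol
n(HNO3) = 4.44 × 10^-3 mol (1:1 mole ratio)
[HNO3] = 4.44 × 10^-3 mol / 0.0196 L = 0.227 mol/L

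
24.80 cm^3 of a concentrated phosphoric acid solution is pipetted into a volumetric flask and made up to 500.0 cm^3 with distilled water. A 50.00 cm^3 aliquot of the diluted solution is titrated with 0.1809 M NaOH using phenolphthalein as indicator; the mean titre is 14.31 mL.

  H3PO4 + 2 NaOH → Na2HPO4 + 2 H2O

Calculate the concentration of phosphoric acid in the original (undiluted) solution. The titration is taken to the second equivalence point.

0.5219 M

n(NaOH) = 0.01431 × 0.1809 = 2.589 × 10^-3 mol
From the 1:2 ratio, n(H3PO4) in the aliquot = 1/2 × 2.589 × 10^-3 = 1.294 × 10^-3 mol
[H3PO4]_dilute = 1.294 × 10^-3 / 0.05000 = 0.02589 mol/L
Dilution factor = 500.0 / 24.80 = 20.16
[H3PO4]_stock = 0.02589 × 20.16 = 0.5219 mol/L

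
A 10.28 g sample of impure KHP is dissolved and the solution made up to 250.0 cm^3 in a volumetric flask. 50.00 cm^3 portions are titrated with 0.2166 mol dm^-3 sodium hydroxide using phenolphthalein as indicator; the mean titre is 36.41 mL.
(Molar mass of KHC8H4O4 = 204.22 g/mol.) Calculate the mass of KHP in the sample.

KHC8H4O4 + NaOH → KNaC8H4O4 + H2O
n(NaOH) per titration = 0.03641 × 0.2166 = 7.886 × 10^-3 mol
n(KHC8H4O4) in each aliquot = 7.886 × 10^-3 mol (1:1 ratio)
n(KHC8H4O4) in the whole flask = 7.886 × 10^-3 × 250.0/50.00 = 0.03943 mol
mass of KHC8H4O4 = 0.03943 × 204.22 = 8.053 g

8.053 g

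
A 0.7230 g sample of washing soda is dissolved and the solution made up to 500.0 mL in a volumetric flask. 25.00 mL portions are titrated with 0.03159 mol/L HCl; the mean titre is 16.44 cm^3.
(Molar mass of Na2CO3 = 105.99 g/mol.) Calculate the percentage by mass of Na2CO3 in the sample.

Na2CO3 + 2 HCl → 2 NaCl + H2O + CO2
n(HCl) per titration = 0.01644 × 0.03159 = 5.193 × 10^-4 mol
From the 1:2 ratio, n(Na2CO3) in each aliquot = 1/2 × 5.193 × 10^-4 = 2.597 × 10^-4 mol
n(Na2CO3) in the whole flask = 2.597 × 10^-4 × 500.0/25.00 = 5.193 × 10^-3 mol
mass of Na2CO3 = 5.193 × 10^-3 × 105.99 = 0.5504 g
% Na2CO3 = 0.5504 / 0.7230 × 100 = 76.13 %

76.13 %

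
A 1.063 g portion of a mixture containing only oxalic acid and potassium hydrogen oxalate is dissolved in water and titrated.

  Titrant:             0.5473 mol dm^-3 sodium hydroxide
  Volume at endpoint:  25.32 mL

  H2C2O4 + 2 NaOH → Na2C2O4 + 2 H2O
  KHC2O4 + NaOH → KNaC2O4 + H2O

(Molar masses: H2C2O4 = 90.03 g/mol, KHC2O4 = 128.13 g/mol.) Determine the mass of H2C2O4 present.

n(NaOH) = 0.02532 × 0.5473 = 0.01386 mol
Let x = n(H2C2O4), y = n(KHC2O4).
Titrant: 2x + 1y = 0.01386;  mass: 90.03x + 128.13y = 1.063
Solving, x = 4.287 × 10^-3 mol, y = 5.284 × 10^-3 mol
mass of H2C2O4 = 4.287 × 10^-3 × 90.03 = 0.3859 g

0.3859 g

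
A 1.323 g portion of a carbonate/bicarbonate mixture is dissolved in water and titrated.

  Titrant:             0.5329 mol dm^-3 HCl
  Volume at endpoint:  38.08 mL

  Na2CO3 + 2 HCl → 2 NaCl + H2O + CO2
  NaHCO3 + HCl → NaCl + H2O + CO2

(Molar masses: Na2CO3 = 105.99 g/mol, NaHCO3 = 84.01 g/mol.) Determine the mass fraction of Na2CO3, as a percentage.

49.31 %

n(HCl) = 0.03808 × 0.5329 = 0.02029 mol
Let x = n(Na2CO3), y = n(NaHCO3).
Titrant: 2x + 1y = 0.02029;  mass: 105.99x + 84.01y = 1.323
Solving, x = 6.155 × 10^-3 mol, y = 7.983 × 10^-3 mol
mass of Na2CO3 = 6.155 × 10^-3 × 105.99 = 0.6524 g
% Na2CO3 = 0.6524 / 1.323 × 100 = 49.31 %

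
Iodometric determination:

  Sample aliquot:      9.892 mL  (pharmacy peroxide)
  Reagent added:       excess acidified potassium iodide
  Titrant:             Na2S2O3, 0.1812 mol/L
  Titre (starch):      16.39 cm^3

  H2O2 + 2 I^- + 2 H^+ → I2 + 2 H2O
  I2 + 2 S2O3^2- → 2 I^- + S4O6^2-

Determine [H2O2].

0.1501 mol/L

n(S2O3^2-) = 0.01639 × 0.1812 = 2.970 × 10^-3 mol
n(I2) = n(S2O3^2-)/2 = 1.485 × 10^-3 mol
n(H2O2) in the aliquot = 1.485 × 10^-3 mol (1:1 ratio)
[H2O2] = 1.485 × 10^-3 / 0.009892 = 0.1501 mol/L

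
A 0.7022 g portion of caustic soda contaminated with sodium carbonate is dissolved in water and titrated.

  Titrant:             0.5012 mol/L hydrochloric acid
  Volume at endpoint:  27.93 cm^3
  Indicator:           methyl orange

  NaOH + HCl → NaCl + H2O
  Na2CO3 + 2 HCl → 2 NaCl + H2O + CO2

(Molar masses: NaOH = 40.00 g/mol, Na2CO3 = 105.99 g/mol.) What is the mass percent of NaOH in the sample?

n(HCl) = 0.02793 × 0.5012 = 0.01400 mol
Let x = n(NaOH), y = n(Na2CO3).
Titrant: 1x + 2y = 0.01400;  mass: 40.00x + 105.99y = 0.7022
Solving, x = 3.051 × 10^-3 mol, y = 5.474 × 10^-3 mol
mass of NaOH = 3.051 × 10^-3 × 40.00 = 0.1221 g
% NaOH = 0.1221 / 0.7022 × 100 = 17.38 %

17.38 %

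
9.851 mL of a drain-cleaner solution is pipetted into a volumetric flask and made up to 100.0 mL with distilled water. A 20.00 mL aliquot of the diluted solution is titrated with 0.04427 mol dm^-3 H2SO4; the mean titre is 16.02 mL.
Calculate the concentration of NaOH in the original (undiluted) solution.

0.7199 mol/L

2 NaOH + H2SO4 → Na2SO4 + 2 H2O
n(H2SO4) = 0.01602 × 0.04427 = 7.092 × 10^-4 mol
From the 2:1 ratio, n(NaOH) in the aliquot = 2/1 × 7.092 × 10^-4 = 1.418 × 10^-3 mol
[NaOH]_dilute = 1.418 × 10^-3 / 0.02000 = 0.07092 mol/L
Dilution factor = 100.0 / 9.851 = 10.15
[NaOH]_stock = 0.07092 × 10.15 = 0.7199 mol/L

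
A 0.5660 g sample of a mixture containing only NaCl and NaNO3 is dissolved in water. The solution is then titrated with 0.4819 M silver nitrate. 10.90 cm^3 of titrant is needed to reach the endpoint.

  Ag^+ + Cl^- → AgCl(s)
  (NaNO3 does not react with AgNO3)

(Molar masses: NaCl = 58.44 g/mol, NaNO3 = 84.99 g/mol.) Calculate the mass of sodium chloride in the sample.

n(AgNO3) = 0.01090 × 0.4819 = 5.253 × 10^-3 mol
Let x = n(NaCl), y = n(NaNO3).
Titrant: 1x = 5.253 × 10^-3;  mass: 58.44x + 84.99y = 0.5660
Solving, x = 5.253 × 10^-3 mol, y = 3.048 × 10^-3 mol
mass of NaCl = 5.253 × 10^-3 × 58.44 = 0.3070 g

0.3070 g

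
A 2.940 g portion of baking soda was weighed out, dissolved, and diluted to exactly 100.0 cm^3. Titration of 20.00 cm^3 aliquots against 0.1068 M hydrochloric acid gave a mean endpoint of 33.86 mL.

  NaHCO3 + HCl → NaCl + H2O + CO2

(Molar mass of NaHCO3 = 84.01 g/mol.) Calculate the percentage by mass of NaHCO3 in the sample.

n(HCl) per titration = 0.03386 × 0.1068 = 3.616 × 10^-3 mol
n(NaHCO3) in each aliquot = 3.616 × 10^-3 mol (1:1 ratio)
n(NaHCO3) in the whole flask = 3.616 × 10^-3 × 100.0/20.00 = 0.01808 mol
mass of NaHCO3 = 0.01808 × 84.01 = 1.519 g
% NaHCO3 = 1.519 / 2.940 × 100 = 51.67 %

51.67 %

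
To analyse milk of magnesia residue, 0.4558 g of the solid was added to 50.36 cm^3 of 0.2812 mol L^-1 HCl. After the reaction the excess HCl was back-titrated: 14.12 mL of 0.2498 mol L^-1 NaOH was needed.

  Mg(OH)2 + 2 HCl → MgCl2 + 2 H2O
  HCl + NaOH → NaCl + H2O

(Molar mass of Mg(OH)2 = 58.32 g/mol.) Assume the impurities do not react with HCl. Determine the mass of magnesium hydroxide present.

n(HCl) added = 0.05036 × 0.2812 = 0.01416 mol
n(NaOH) used in back-titration = 0.01412 × 0.2498 = 3.527 × 10^-3 mol
n(HCl) left over = 3.527 × 10^-3 mol (1:1 ratio)
n(HCl) consumed by analyte = 0.01416 − 3.527 × 10^-3 = 0.01063 mol
From the 1:2 ratio, n(Mg(OH)2) = 1/2 × 0.01063 = 5.317 × 10^-3 mol
mass of Mg(OH)2 = 5.317 × 10^-3 × 58.32 = 0.3101 g

0.3101 g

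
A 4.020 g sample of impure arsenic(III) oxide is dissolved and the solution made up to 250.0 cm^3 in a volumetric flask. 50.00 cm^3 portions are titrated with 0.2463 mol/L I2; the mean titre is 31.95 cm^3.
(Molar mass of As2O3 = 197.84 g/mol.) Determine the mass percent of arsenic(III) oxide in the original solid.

As2O3 + 2 I2 + 2 H2O → As2O5 + 4 HI
n(I2) per titration = 0.03195 × 0.2463 = 7.869 × 10^-3 mol
From the 1:2 ratio, n(As2O3) in each aliquot = 1/2 × 7.869 × 10^-3 = 3.935 × 10^-3 mol
n(As2O3) in the whole flask = 3.935 × 10^-3 × 250.0/50.00 = 0.01967 mol
mass of As2O3 = 0.01967 × 197.84 = 3.892 g
% As2O3 = 3.892 / 4.020 × 100 = 96.82 %

96.82 %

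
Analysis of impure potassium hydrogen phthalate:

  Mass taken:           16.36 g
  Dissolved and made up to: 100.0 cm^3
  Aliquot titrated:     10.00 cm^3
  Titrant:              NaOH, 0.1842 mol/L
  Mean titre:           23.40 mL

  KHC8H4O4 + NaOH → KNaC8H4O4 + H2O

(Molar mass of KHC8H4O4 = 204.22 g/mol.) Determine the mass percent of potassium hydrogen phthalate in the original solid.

53.80 %

n(NaOH) per titration = 0.02340 × 0.1842 = 4.310 × 10^-3 mol
n(KHC8H4O4) in each aliquot = 4.310 × 10^-3 mol (1:1 ratio)
n(KHC8H4O4) in the whole flask = 4.310 × 10^-3 × 100.0/10.00 = 0.04310 mol
mass of KHC8H4O4 = 0.04310 × 204.22 = 8.802 g
% KHC8H4O4 = 8.802 / 16.36 × 100 = 53.80 %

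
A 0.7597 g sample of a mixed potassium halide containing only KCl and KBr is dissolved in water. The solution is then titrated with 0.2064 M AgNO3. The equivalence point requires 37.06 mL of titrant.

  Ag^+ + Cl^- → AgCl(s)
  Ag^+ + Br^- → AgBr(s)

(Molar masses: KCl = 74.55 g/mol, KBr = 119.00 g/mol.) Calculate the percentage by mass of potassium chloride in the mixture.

33.24 %

n(AgNO3) = 0.03706 × 0.2064 = 7.649 × 10^-3 mol
Let x = n(KCl), y = n(KBr).
Titrant: 1x + 1y = 7.649 × 10^-3;  mass: 74.55x + 119.00y = 0.7597
Solving, x = 3.387 × 10^-3 mol, y = 4.262 × 10^-3 mol
mass of KCl = 3.387 × 10^-3 × 74.55 = 0.2525 g
% KCl = 0.2525 / 0.7597 × 100 = 33.24 %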